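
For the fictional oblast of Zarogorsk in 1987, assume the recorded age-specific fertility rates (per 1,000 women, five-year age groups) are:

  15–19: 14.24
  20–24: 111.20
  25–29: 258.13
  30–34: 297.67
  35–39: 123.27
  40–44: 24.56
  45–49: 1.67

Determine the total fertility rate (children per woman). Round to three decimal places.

Sum of ASFRs = 14.24 + 111.20 + 258.13 + 297.67 + 123.27 + 24.56 + 1.67 = 830.74
TFR = 5 × 830.74 / 1000 = 4.1537

4.154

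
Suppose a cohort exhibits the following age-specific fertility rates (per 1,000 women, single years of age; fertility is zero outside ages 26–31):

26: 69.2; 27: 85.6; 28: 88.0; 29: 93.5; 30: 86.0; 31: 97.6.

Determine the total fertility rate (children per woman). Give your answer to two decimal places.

Sum of ASFRs = 69.2 + 85.6 + 88.0 + 93.5 + 86.0 + 97.6 = 519.9
TFR = 519.9 / 1000 = 0.5199

0.52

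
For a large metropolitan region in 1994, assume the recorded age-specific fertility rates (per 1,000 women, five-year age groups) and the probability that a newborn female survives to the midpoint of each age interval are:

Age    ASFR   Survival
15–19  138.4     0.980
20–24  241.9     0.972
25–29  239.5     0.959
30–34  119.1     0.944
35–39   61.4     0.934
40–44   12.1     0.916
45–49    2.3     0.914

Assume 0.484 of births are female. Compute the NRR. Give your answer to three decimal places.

1.896

Proportion female at birth = 0.484.
Survival-weighted fertility by age (5·fₓ·Sₓ):
  15–19: 5 × 138.4/1000 × 0.980 = 0.67816
  20–24: 5 × 241.9/1000 × 0.972 = 1.17563
  25–29: 5 × 239.5/1000 × 0.959 = 1.14840
  30–34: 5 × 119.1/1000 × 0.944 = 0.56215
  35–39: 5 × 61.4/1000 × 0.934 = 0.28674
  40–44: 5 × 12.1/1000 × 0.916 = 0.05542
  45–49: 5 × 2.3/1000 × 0.914 = 0.01051
Sum = 3.91701
NRR = 0.484 × 3.91701 = 1.89583
With NRR above 1 the population is above replacement fertility.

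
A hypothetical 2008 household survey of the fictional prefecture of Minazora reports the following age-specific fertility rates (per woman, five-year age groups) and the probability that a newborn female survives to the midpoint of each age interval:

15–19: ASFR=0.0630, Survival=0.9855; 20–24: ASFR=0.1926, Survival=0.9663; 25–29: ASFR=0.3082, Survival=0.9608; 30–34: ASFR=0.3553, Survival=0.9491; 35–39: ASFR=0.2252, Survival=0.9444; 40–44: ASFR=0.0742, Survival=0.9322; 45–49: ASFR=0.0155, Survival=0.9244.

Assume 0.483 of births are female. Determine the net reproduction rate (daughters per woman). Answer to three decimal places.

Proportion female at birth = 0.483.
Each age group contributes 5 × ASFR × survival:
  15–19: 5 × 0.0630 × 0.9855 = 0.31043
  20–24: 5 × 0.1926 × 0.9663 = 0.93055
  25–29: 5 × 0.3082 × 0.9608 = 1.48059
  30–34: 5 × 0.3553 × 0.9491 = 1.68608
  35–39: 5 × 0.2252 × 0.9444 = 1.06339
  40–44: 5 × 0.0742 × 0.9322 = 0.34585
  45–49: 5 × 0.0155 × 0.9244 = 0.07164
Sum = 5.88853
NRR = 0.483 × 5.88853 = 2.84416
NRR > 1, so each generation more than replaces itself.

2.844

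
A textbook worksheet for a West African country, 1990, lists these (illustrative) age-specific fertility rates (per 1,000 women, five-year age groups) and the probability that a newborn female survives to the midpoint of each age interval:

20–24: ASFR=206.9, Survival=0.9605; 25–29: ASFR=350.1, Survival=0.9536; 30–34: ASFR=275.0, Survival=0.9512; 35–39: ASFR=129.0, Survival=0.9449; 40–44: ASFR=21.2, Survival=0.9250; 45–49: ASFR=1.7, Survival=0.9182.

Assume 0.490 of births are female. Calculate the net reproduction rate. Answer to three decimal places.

Proportion female at birth = 0.490.
Per-age-group product (5 × ASFR × survival probability):
  20–24: 5 × 206.9/1000 × 0.9605 = 0.99364
  25–29: 5 × 350.1/1000 × 0.9536 = 1.66928
  30–34: 5 × 275.0/1000 × 0.9512 = 1.30790
  35–39: 5 × 129.0/1000 × 0.9449 = 0.60946
  40–44: 5 × 21.2/1000 × 0.9250 = 0.09805
  45–49: 5 × 1.7/1000 × 0.9182 = 0.00780
Sum = 4.68613
NRR = 0.490 × 4.68613 = 2.29620

2.296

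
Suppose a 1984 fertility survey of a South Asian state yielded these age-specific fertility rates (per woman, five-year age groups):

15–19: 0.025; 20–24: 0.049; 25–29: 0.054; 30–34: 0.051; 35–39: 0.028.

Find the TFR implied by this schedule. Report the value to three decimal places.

Sum of ASFRs = 0.025 + 0.049 + 0.054 + 0.051 + 0.028 = 0.207
TFR = 5 × 0.207 = 1.035

1.035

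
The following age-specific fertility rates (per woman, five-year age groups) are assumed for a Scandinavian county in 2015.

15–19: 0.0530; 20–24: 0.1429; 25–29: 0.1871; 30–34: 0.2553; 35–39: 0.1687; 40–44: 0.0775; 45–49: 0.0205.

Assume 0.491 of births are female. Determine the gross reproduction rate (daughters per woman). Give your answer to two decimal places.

Proportion female at birth = 0.491.
Sum of ASFRs = 0.0530 + 0.1429 + 0.1871 + 0.2553 + 0.1687 + 0.0775 + 0.0205 = 0.9050
TFR = 5 × 0.9050 = 4.525
GRR = 0.491 × 4.525 = 2.22178

2.22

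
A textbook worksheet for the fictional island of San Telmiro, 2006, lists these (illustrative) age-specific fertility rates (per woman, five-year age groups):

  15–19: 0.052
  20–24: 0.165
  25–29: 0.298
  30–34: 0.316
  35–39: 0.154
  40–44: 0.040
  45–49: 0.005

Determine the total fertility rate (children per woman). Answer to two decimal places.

Sum of ASFRs = 0.052 + 0.165 + 0.298 + 0.316 + 0.154 + 0.040 + 0.005 = 1.030
TFR = 5 × 1.030 = 5.15

5.15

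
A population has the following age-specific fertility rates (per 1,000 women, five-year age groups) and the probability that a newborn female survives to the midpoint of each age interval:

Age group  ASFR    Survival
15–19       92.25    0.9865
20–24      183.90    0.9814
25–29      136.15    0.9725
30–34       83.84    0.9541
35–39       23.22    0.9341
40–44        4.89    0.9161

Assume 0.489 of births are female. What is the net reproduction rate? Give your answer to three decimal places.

1.247

Proportion female at birth = 0.489.
Per-age-group product (5 × ASFR × survival probability):
  15–19: 5 × 92.25/1000 × 0.9865 = 0.45502
  20–24: 5 × 183.90/1000 × 0.9814 = 0.90240
  25–29: 5 × 136.15/1000 × 0.9725 = 0.66203
  30–34: 5 × 83.84/1000 × 0.9541 = 0.39996
  35–39: 5 × 23.22/1000 × 0.9341 = 0.10845
  40–44: 5 × 4.89/1000 × 0.9161 = 0.02240
Sum = 2.55026
NRR = 0.489 × 2.55026 = 1.24708
An NRR exceeding 1 indicates intrinsic growth under these rates.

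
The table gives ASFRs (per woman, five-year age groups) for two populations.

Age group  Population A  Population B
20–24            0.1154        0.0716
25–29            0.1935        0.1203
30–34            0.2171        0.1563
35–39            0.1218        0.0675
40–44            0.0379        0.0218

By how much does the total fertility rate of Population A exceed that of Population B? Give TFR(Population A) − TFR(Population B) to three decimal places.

Population A:
  Sum of ASFRs = 0.1154 + 0.1935 + 0.2171 + 0.1218 + 0.0379 = 0.6857
  TFR = 5 × 0.6857 = 3.4285
Population B:
  Sum of ASFRs = 0.0716 + 0.1203 + 0.1563 + 0.0675 + 0.0218 = 0.4375
  TFR = 5 × 0.4375 = 2.1875
Difference = 3.4285 − 2.1875 = 1.241

1.241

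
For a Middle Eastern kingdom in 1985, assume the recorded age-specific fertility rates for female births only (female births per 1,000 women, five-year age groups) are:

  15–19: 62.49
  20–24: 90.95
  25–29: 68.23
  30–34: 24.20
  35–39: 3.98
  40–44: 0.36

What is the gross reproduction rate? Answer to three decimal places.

1.251

Sum of female ASFRs = 62.49 + 90.95 + 68.23 + 24.20 + 3.98 + 0.36 = 250.21
GRR = 5 × 250.21 / 1000 = 1.25105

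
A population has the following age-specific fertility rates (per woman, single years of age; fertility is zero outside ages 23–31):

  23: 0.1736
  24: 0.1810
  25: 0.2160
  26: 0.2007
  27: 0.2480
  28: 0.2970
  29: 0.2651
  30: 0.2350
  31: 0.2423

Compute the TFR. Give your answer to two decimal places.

2.06

Sum of ASFRs = 0.1736 + 0.1810 + 0.2160 + 0.2007 + 0.2480 + 0.2970 + 0.2651 + 0.2350 + 0.2423 = 2.0587
TFR = 2.0587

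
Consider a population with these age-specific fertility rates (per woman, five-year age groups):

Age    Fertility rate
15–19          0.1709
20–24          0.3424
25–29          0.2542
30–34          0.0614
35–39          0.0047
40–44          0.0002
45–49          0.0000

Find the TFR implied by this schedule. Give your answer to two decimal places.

Sum of ASFRs = 0.1709 + 0.3424 + 0.2542 + 0.0614 + 0.0047 + 0.0002 + 0.0000 = 0.8338
TFR = 5 × 0.8338 = 4.169

4.17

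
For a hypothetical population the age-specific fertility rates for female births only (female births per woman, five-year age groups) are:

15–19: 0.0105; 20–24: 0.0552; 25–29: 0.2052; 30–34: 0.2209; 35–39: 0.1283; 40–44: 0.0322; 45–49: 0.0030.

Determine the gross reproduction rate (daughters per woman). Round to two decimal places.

Sum of female ASFRs = 0.0105 + 0.0552 + 0.2052 + 0.2209 + 0.1283 + 0.0322 + 0.0030 = 0.6553
GRR = 5 × 0.6553 = 3.2765

3.28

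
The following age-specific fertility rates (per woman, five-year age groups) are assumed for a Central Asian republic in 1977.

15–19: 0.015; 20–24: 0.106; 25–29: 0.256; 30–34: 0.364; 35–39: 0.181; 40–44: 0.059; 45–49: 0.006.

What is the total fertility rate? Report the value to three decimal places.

Sum of ASFRs = 0.015 + 0.106 + 0.256 + 0.364 + 0.181 + 0.059 + 0.006 = 0.987
TFR = 5 × 0.987 = 4.935

4.935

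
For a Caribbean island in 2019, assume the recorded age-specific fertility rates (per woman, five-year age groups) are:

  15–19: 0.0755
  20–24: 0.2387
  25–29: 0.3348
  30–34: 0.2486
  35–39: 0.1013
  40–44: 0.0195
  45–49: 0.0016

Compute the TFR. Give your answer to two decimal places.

Sum of ASFRs = 0.0755 + 0.2387 + 0.3348 + 0.2486 + 0.1013 + 0.0195 + 0.0016 = 1.0200
TFR = 5 × 1.0200 = 5.1

5.10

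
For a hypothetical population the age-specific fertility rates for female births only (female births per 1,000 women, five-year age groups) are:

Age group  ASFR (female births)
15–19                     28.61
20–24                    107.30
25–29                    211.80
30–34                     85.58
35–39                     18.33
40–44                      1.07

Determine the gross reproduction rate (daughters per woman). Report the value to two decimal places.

2.26

Sum of female ASFRs = 28.61 + 107.30 + 211.80 + 85.58 + 18.33 + 1.07 = 452.69
GRR = 5 × 452.69 / 1000 = 2.26345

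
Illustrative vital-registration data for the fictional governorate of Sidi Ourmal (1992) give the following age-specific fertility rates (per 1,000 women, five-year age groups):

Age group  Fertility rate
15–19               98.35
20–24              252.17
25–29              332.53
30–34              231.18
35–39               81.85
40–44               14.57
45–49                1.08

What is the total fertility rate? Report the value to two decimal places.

Sum of ASFRs = 98.35 + 252.17 + 332.53 + 231.18 + 81.85 + 14.57 + 1.08 = 1011.73
TFR = 5 × 1011.73 / 1000 = 5.05865

5.06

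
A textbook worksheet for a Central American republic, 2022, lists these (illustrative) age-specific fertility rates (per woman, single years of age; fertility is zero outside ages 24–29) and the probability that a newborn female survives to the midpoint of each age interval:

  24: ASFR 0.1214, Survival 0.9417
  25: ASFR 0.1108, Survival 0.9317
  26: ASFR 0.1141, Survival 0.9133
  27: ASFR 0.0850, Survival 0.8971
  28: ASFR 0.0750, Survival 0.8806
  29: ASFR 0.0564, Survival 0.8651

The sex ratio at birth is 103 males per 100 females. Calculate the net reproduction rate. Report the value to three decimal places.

Proportion female at birth = 100 / (100 + 103) = 0.49261.
Survival-weighted fertility by age (1·fₓ·Sₓ):
  24: 1 × 0.1214 × 0.9417 = 0.11432
  25: 1 × 0.1108 × 0.9317 = 0.10323
  26: 1 × 0.1141 × 0.9133 = 0.10421
  27: 1 × 0.0850 × 0.8971 = 0.07625
  28: 1 × 0.0750 × 0.8806 = 0.06605
  29: 1 × 0.0564 × 0.8651 = 0.04879
Sum = 0.51285
NRR = 0.49261 × 0.51285 = 0.25264
An NRR under 1 implies long-run decline under these rates.

0.253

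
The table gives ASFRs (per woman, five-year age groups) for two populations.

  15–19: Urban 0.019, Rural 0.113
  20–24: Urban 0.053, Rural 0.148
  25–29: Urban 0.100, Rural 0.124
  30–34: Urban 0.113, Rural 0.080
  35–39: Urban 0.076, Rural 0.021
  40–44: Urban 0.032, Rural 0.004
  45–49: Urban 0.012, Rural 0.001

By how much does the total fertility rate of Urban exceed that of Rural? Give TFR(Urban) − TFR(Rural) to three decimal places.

-0.430

Urban:
  Sum of ASFRs = 0.019 + 0.053 + 0.100 + 0.113 + 0.076 + 0.032 + 0.012 = 0.405
  TFR = 5 × 0.405 = 2.025
Rural:
  Sum of ASFRs = 0.113 + 0.148 + 0.124 + 0.080 + 0.021 + 0.004 + 0.001 = 0.491
  TFR = 5 × 0.491 = 2.455
Difference = 2.025 − 2.455 = -0.43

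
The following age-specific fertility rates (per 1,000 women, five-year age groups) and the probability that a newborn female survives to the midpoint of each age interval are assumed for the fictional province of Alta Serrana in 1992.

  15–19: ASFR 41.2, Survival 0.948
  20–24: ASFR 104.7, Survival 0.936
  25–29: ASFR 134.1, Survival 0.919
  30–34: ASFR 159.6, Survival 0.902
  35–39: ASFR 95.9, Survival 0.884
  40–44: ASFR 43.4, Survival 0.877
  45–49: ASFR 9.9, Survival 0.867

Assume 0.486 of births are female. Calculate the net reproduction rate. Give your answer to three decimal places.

1.302

Proportion female at birth = 0.486.
Each age group contributes 5 × ASFR × survival:
  15–19: 5 × 41.2/1000 × 0.948 = 0.19529
  20–24: 5 × 104.7/1000 × 0.936 = 0.49000
  25–29: 5 × 134.1/1000 × 0.919 = 0.61619
  30–34: 5 × 159.6/1000 × 0.902 = 0.71980
  35–39: 5 × 95.9/1000 × 0.884 = 0.42388
  40–44: 5 × 43.4/1000 × 0.877 = 0.19031
  45–49: 5 × 9.9/1000 × 0.867 = 0.04292
Sum = 2.67839
NRR = 0.486 × 2.67839 = 1.30170
NRR > 1, so each generation more than replaces itself.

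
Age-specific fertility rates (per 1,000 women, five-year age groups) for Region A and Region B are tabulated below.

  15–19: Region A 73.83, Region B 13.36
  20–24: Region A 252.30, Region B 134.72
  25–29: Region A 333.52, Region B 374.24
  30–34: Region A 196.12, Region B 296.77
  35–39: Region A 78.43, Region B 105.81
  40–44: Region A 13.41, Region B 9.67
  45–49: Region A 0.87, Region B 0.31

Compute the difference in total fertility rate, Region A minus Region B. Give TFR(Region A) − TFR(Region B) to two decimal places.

0.07

Region A:
  Sum of ASFRs = 73.83 + 252.30 + 333.52 + 196.12 + 78.43 + 13.41 + 0.87 = 948.48
  TFR = 5 × 948.48 / 1000 = 4.7424
Region B:
  Sum of ASFRs = 13.36 + 134.72 + 374.24 + 296.77 + 105.81 + 9.67 + 0.31 = 934.88
  TFR = 5 × 934.88 / 1000 = 4.6744
Difference = 4.7424 − 4.6744 = 0.068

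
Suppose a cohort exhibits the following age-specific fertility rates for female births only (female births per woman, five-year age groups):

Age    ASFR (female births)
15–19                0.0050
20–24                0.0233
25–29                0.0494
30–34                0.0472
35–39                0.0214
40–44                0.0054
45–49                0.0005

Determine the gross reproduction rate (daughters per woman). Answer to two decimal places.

Sum of female ASFRs = 0.0050 + 0.0233 + 0.0494 + 0.0472 + 0.0214 + 0.0054 + 0.0005 = 0.1522
GRR = 5 × 0.1522 = 0.761

0.76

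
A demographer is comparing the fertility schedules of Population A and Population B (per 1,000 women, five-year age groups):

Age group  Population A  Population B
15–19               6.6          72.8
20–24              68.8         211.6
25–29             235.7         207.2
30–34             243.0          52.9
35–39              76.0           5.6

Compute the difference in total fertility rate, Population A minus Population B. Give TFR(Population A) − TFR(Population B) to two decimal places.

Population A:
  Sum of ASFRs = 6.6 + 68.8 + 235.7 + 243.0 + 76.0 = 630.1
  TFR = 5 × 630.1 / 1000 = 3.1505
Population B:
  Sum of ASFRs = 72.8 + 211.6 + 207.2 + 52.9 + 5.6 = 550.1
  TFR = 5 × 550.1 / 1000 = 2.7505
Difference = 3.1505 − 2.7505 = 0.4

0.40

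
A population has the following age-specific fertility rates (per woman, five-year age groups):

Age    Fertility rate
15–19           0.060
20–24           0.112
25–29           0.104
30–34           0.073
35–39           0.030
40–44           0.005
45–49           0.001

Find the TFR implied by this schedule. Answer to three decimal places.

1.925

Sum of ASFRs = 0.060 + 0.112 + 0.104 + 0.073 + 0.030 + 0.005 + 0.001 = 0.385
TFR = 5 × 0.385 = 1.925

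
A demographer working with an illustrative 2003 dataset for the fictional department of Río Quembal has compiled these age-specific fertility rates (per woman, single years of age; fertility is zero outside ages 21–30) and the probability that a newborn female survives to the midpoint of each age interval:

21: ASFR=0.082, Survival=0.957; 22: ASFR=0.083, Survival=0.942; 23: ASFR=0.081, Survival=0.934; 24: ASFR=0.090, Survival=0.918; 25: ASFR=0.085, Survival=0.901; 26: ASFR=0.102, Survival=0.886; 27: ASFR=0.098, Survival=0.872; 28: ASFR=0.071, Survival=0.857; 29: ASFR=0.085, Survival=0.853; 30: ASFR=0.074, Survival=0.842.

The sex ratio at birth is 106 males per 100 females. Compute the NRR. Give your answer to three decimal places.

0.370

Proportion female at birth = 100 / (100 + 106) = 0.48544.
Per-age-group product (1 × ASFR × survival probability):
  21: 1 × 0.082 × 0.957 = 0.07847
  22: 1 × 0.083 × 0.942 = 0.07819
  23: 1 × 0.081 × 0.934 = 0.07565
  24: 1 × 0.090 × 0.918 = 0.08262
  25: 1 × 0.085 × 0.901 = 0.07659
  26: 1 × 0.102 × 0.886 = 0.09037
  27: 1 × 0.098 × 0.872 = 0.08546
  28: 1 × 0.071 × 0.857 = 0.06085
  29: 1 × 0.085 × 0.853 = 0.07251
  30: 1 × 0.074 × 0.842 = 0.06231
Sum = 0.76302
NRR = 0.48544 × 0.76302 = 0.37040
An NRR under 1 implies long-run decline under these rates.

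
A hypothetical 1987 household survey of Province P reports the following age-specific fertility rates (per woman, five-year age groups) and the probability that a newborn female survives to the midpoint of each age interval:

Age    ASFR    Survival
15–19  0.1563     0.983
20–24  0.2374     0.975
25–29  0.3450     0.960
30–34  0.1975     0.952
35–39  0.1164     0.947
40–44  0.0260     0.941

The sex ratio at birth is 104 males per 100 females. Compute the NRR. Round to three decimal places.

Proportion female at birth = 100 / (100 + 104) = 0.49020.
Survival-weighted fertility by age (5·fₓ·Sₓ):
  15–19: 5 × 0.1563 × 0.983 = 0.76821
  20–24: 5 × 0.2374 × 0.975 = 1.15733
  25–29: 5 × 0.3450 × 0.960 = 1.65600
  30–34: 5 × 0.1975 × 0.952 = 0.94010
  35–39: 5 × 0.1164 × 0.947 = 0.55115
  40–44: 5 × 0.0260 × 0.941 = 0.12233
Sum = 5.19512
NRR = 0.49020 × 5.19512 = 2.54665
An NRR exceeding 1 indicates intrinsic growth under these rates.

2.547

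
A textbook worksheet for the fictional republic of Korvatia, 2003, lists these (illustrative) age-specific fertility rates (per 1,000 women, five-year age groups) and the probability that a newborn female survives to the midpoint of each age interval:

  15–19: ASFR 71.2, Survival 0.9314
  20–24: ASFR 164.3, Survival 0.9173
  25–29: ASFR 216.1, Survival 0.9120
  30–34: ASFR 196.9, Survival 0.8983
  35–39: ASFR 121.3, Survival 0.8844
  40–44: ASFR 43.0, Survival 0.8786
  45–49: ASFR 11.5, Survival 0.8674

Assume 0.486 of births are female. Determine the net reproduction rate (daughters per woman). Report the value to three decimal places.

Proportion female at birth = 0.486.
Survival-weighted fertility by age (5·fₓ·Sₓ):
  15–19: 5 × 71.2/1000 × 0.9314 = 0.33158
  20–24: 5 × 164.3/1000 × 0.9173 = 0.75356
  25–29: 5 × 216.1/1000 × 0.9120 = 0.98542
  30–34: 5 × 196.9/1000 × 0.8983 = 0.88438
  35–39: 5 × 121.3/1000 × 0.8844 = 0.53639
  40–44: 5 × 43.0/1000 × 0.8786 = 0.18890
  45–49: 5 × 11.5/1000 × 0.8674 = 0.04988
Sum = 3.73011
NRR = 0.486 × 3.73011 = 1.81283

1.813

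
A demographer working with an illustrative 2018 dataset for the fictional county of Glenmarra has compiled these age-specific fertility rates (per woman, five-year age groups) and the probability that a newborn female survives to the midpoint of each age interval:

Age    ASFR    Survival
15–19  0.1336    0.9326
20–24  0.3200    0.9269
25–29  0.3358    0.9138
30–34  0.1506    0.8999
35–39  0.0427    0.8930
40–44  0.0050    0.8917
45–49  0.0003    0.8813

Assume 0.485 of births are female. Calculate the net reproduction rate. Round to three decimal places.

2.198

Proportion female at birth = 0.485.
Weighting each age-specific rate by interval width and survival:
  15–19: 5 × 0.1336 × 0.9326 = 0.62298
  20–24: 5 × 0.3200 × 0.9269 = 1.48304
  25–29: 5 × 0.3358 × 0.9138 = 1.53427
  30–34: 5 × 0.1506 × 0.8999 = 0.67762
  35–39: 5 × 0.0427 × 0.8930 = 0.19066
  40–44: 5 × 0.0050 × 0.8917 = 0.02229
  45–49: 5 × 0.0003 × 0.8813 = 0.00132
Sum = 4.53218
NRR = 0.485 × 4.53218 = 2.19811
NRR > 1, so each generation more than replaces itself.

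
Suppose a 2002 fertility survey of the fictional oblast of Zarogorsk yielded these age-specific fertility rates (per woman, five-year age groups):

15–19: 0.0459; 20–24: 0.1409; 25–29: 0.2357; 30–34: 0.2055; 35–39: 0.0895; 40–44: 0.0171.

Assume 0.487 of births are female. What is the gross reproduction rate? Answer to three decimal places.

Proportion female at birth = 0.487.
Sum of ASFRs = 0.0459 + 0.1409 + 0.2357 + 0.2055 + 0.0895 + 0.0171 = 0.7346
TFR = 5 × 0.7346 = 3.673
GRR = 0.487 × 3.673 = 1.78875

1.789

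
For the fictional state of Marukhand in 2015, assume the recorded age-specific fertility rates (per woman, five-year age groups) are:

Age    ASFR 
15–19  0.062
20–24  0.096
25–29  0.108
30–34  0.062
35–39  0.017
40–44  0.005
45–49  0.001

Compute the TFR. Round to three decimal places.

1.755

Sum of ASFRs = 0.062 + 0.096 + 0.108 + 0.062 + 0.017 + 0.005 + 0.001 = 0.351
TFR = 5 × 0.351 = 1.755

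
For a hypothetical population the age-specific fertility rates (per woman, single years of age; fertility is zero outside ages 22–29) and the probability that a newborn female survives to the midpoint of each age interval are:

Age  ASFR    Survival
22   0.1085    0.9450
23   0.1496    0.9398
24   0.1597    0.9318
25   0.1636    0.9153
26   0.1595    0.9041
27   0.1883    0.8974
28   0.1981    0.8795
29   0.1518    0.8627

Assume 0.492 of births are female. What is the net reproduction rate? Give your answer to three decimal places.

Proportion female at birth = 0.492.
Each age group contributes 1 × ASFR × survival:
  22: 1 × 0.1085 × 0.9450 = 0.10253
  23: 1 × 0.1496 × 0.9398 = 0.14059
  24: 1 × 0.1597 × 0.9318 = 0.14881
  25: 1 × 0.1636 × 0.9153 = 0.14974
  26: 1 × 0.1595 × 0.9041 = 0.14420
  27: 1 × 0.1883 × 0.8974 = 0.16898
  28: 1 × 0.1981 × 0.8795 = 0.17423
  29: 1 × 0.1518 × 0.8627 = 0.13096
Sum = 1.16004
NRR = 0.492 × 1.16004 = 0.57074
With NRR below 1 the population is below replacement fertility.

0.571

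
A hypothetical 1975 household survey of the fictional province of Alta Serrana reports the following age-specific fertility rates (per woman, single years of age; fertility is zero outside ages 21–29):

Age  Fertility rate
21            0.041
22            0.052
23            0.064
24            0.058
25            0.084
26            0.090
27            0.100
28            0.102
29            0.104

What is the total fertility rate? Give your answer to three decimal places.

0.695

Sum of ASFRs = 0.041 + 0.052 + 0.064 + 0.058 + 0.084 + 0.090 + 0.100 + 0.102 + 0.104 = 0.695
TFR = 0.695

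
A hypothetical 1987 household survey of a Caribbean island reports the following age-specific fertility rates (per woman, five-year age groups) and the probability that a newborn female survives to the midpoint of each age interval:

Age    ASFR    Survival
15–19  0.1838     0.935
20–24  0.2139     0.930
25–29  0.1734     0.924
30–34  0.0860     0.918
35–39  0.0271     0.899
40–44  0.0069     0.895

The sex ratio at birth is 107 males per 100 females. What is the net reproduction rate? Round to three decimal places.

Proportion female at birth = 100 / (100 + 107) = 0.48309.
Weighting each age-specific rate by interval width and survival:
  15–19: 5 × 0.1838 × 0.935 = 0.85927
  20–24: 5 × 0.2139 × 0.930 = 0.99464
  25–29: 5 × 0.1734 × 0.924 = 0.80111
  30–34: 5 × 0.0860 × 0.918 = 0.39474
  35–39: 5 × 0.0271 × 0.899 = 0.12181
  40–44: 5 × 0.0069 × 0.895 = 0.03088
Sum = 3.20245
NRR = 0.48309 × 3.20245 = 1.54707

1.547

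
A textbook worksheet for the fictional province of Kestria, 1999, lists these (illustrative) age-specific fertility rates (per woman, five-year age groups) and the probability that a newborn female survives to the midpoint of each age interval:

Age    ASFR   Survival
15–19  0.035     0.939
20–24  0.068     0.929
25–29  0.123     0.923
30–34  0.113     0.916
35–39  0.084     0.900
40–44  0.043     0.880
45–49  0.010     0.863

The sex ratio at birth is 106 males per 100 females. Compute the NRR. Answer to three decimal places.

Proportion female at birth = 100 / (100 + 106) = 0.48544.
Each age group contributes 5 × ASFR × survival:
  15–19: 5 × 0.035 × 0.939 = 0.16433
  20–24: 5 × 0.068 × 0.929 = 0.31586
  25–29: 5 × 0.123 × 0.923 = 0.56765
  30–34: 5 × 0.113 × 0.916 = 0.51754
  35–39: 5 × 0.084 × 0.900 = 0.37800
  40–44: 5 × 0.043 × 0.880 = 0.18920
  45–49: 5 × 0.010 × 0.863 = 0.04315
Sum = 2.17573
NRR = 0.48544 × 2.17573 = 1.05619
An NRR exceeding 1 indicates intrinsic growth under these rates.

1.056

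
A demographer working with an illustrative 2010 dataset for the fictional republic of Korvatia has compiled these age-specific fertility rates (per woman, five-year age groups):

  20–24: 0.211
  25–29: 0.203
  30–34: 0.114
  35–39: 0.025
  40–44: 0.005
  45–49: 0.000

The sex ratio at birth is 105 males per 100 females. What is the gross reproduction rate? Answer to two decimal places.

1.36

Proportion female at birth = 100 / (100 + 105) = 0.48780.
Sum of ASFRs = 0.211 + 0.203 + 0.114 + 0.025 + 0.005 + 0.000 = 0.558
TFR = 5 × 0.558 = 2.79
GRR = 0.48780 × 2.79 = 1.36096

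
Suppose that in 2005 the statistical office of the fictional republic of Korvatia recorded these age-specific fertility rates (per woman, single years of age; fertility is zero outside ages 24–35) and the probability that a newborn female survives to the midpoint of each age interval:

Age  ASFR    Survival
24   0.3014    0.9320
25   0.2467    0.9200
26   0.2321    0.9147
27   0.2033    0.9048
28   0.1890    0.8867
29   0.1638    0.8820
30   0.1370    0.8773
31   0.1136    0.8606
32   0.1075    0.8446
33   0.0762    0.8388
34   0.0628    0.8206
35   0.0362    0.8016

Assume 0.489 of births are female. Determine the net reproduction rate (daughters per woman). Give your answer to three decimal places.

Proportion female at birth = 0.489.
Per-age-group product (1 × ASFR × survival probability):
  24: 1 × 0.3014 × 0.9320 = 0.28090
  25: 1 × 0.2467 × 0.9200 = 0.22696
  26: 1 × 0.2321 × 0.9147 = 0.21230
  27: 1 × 0.2033 × 0.9048 = 0.18395
  28: 1 × 0.1890 × 0.8867 = 0.16759
  29: 1 × 0.1638 × 0.8820 = 0.14447
  30: 1 × 0.1370 × 0.8773 = 0.12019
  31: 1 × 0.1136 × 0.8606 = 0.09776
  32: 1 × 0.1075 × 0.8446 = 0.09079
  33: 1 × 0.0762 × 0.8388 = 0.06392
  34: 1 × 0.0628 × 0.8206 = 0.05153
  35: 1 × 0.0362 × 0.8016 = 0.02902
Sum = 1.66938
NRR = 0.489 × 1.66938 = 0.81633
An NRR under 1 implies long-run decline under these rates.

0.816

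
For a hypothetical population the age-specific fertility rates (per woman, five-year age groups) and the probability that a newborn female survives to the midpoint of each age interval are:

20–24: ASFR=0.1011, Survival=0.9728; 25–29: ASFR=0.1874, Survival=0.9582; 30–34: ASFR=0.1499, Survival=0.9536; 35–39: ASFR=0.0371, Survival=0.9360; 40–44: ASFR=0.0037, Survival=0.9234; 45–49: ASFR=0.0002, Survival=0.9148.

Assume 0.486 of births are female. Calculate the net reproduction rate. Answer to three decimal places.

1.116

Proportion female at birth = 0.486.
Each age group contributes 5 × ASFR × survival:
  20–24: 5 × 0.1011 × 0.9728 = 0.49175
  25–29: 5 × 0.1874 × 0.9582 = 0.89783
  30–34: 5 × 0.1499 × 0.9536 = 0.71472
  35–39: 5 × 0.0371 × 0.9360 = 0.17363
  40–44: 5 × 0.0037 × 0.9234 = 0.01708
  45–49: 5 × 0.0002 × 0.9148 = 0.00091
Sum = 2.29592
NRR = 0.486 × 2.29592 = 1.11582
An NRR exceeding 1 indicates intrinsic growth under these rates.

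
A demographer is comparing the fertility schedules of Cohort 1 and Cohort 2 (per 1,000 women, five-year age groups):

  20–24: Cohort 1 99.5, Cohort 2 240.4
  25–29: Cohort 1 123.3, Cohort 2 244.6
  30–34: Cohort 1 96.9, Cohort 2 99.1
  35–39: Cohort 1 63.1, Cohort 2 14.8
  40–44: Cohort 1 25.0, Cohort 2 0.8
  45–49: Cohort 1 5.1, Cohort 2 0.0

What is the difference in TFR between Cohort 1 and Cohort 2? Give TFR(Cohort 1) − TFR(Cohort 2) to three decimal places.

-0.934

Cohort 1:
  Sum of ASFRs = 99.5 + 123.3 + 96.9 + 63.1 + 25.0 + 5.1 = 412.9
  TFR = 5 × 412.9 / 1000 = 2.0645
Cohort 2:
  Sum of ASFRs = 240.4 + 244.6 + 99.1 + 14.8 + 0.8 + 0.0 = 599.7
  TFR = 5 × 599.7 / 1000 = 2.9985
Difference = 2.0645 − 2.9985 = -0.934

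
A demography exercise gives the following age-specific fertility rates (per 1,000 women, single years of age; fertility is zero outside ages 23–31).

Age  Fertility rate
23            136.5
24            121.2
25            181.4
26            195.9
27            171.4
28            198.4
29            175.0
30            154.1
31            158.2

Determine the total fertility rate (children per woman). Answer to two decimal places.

Sum of ASFRs = 136.5 + 121.2 + 181.4 + 195.9 + 171.4 + 198.4 + 175.0 + 154.1 + 158.2 = 1492.1
TFR = 1492.1 / 1000 = 1.4921

1.49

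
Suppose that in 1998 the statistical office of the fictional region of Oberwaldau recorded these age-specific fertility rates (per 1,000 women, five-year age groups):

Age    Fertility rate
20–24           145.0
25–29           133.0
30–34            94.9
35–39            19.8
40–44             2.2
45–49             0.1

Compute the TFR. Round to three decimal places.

Sum of ASFRs = 145.0 + 133.0 + 94.9 + 19.8 + 2.2 + 0.1 = 395.0
TFR = 5 × 395.0 / 1000 = 1.975

1.975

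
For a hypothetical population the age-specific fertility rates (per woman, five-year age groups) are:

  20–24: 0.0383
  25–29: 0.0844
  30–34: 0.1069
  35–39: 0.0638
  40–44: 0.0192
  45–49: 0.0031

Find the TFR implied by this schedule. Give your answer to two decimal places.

Sum of ASFRs = 0.0383 + 0.0844 + 0.1069 + 0.0638 + 0.0192 + 0.0031 = 0.3157
TFR = 5 × 0.3157 = 1.5785

1.58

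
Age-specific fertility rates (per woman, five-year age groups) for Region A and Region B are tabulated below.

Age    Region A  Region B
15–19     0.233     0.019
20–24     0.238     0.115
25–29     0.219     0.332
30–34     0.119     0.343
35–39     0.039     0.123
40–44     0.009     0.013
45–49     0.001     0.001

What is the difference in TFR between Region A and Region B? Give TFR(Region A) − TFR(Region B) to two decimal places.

Region A:
  Sum of ASFRs = 0.233 + 0.238 + 0.219 + 0.119 + 0.039 + 0.009 + 0.001 = 0.858
  TFR = 5 × 0.858 = 4.29
Region B:
  Sum of ASFRs = 0.019 + 0.115 + 0.332 + 0.343 + 0.123 + 0.013 + 0.001 = 0.946
  TFR = 5 × 0.946 = 4.73
Difference = 4.29 − 4.73 = -0.44

-0.44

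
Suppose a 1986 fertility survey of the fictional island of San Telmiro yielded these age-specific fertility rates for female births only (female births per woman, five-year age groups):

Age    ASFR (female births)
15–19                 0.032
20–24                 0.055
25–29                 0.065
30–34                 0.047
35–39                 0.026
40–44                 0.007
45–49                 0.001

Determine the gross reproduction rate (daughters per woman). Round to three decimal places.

Sum of female ASFRs = 0.032 + 0.055 + 0.065 + 0.047 + 0.026 + 0.007 + 0.001 = 0.233
GRR = 5 × 0.233 = 1.165

1.165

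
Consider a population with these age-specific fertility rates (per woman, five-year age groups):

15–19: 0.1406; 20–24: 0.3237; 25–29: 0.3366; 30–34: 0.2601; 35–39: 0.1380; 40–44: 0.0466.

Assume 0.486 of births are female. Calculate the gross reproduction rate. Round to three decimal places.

Proportion female at birth = 0.486.
Sum of ASFRs = 0.1406 + 0.3237 + 0.3366 + 0.2601 + 0.1380 + 0.0466 = 1.2456
TFR = 5 × 1.2456 = 6.228
GRR = 0.486 × 6.228 = 3.02681

3.027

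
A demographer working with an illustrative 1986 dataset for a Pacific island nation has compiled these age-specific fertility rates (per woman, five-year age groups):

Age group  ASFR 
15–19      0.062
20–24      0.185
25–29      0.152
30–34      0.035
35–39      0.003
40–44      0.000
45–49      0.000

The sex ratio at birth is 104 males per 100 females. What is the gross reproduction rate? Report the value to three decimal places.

1.071

Proportion female at birth = 100 / (100 + 104) = 0.49020.
Sum of ASFRs = 0.062 + 0.185 + 0.152 + 0.035 + 0.003 + 0.000 + 0.000 = 0.437
TFR = 5 × 0.437 = 2.185
GRR = 0.49020 × 2.185 = 1.07109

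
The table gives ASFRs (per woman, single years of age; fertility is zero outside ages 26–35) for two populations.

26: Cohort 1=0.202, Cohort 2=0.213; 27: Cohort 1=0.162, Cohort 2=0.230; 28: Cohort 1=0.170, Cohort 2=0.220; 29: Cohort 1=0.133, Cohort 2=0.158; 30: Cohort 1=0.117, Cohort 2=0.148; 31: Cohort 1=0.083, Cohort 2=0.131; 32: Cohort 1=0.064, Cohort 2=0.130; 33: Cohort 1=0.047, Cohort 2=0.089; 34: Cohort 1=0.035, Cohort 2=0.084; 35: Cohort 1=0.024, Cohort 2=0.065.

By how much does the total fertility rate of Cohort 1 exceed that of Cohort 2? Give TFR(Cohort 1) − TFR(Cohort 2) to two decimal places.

-0.43

Cohort 1:
  Sum of ASFRs = 0.202 + 0.162 + 0.170 + 0.133 + 0.117 + 0.083 + 0.064 + 0.047 + 0.035 + 0.024 = 1.037
  TFR = 1.037
Cohort 2:
  Sum of ASFRs = 0.213 + 0.230 + 0.220 + 0.158 + 0.148 + 0.131 + 0.130 + 0.089 + 0.084 + 0.065 = 1.468
  TFR = 1.468
Difference = 1.037 − 1.468 = -0.431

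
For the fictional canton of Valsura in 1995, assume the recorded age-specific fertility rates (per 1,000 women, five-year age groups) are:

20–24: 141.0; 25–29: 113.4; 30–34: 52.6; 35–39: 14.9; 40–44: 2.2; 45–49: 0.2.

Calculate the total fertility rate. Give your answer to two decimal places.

1.62

Sum of ASFRs = 141.0 + 113.4 + 52.6 + 14.9 + 2.2 + 0.2 = 324.3
TFR = 5 × 324.3 / 1000 = 1.6215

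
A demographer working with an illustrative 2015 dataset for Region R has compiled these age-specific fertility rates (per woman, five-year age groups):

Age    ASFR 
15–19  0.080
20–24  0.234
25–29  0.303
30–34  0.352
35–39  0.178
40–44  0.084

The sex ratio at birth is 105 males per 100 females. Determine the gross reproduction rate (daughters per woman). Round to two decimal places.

Proportion female at birth = 100 / (100 + 105) = 0.48780.
Sum of ASFRs = 0.080 + 0.234 + 0.303 + 0.352 + 0.178 + 0.084 = 1.231
TFR = 5 × 1.231 = 6.155
GRR = 0.48780 × 6.155 = 3.00241

3.00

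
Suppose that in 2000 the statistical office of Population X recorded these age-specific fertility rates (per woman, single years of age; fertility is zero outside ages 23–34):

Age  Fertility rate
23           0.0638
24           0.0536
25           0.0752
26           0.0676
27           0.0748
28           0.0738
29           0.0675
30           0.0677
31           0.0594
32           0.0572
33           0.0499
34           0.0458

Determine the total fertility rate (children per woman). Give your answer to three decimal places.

0.756

Sum of ASFRs = 0.0638 + 0.0536 + 0.0752 + 0.0676 + 0.0748 + 0.0738 + 0.0675 + 0.0677 + 0.0594 + 0.0572 + 0.0499 + 0.0458 = 0.7563
TFR = 0.7563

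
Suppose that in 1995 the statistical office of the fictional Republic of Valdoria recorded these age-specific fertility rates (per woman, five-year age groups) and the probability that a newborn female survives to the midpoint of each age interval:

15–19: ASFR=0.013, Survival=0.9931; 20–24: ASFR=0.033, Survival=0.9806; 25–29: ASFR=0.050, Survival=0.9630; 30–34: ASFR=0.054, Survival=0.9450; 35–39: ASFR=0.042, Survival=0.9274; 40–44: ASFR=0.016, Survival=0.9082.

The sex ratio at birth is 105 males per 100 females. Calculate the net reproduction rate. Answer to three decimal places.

0.483

Proportion female at birth = 100 / (100 + 105) = 0.48780.
Per-age-group product (5 × ASFR × survival probability):
  15–19: 5 × 0.013 × 0.9931 = 0.06455
  20–24: 5 × 0.033 × 0.9806 = 0.16180
  25–29: 5 × 0.050 × 0.9630 = 0.24075
  30–34: 5 × 0.054 × 0.9450 = 0.25515
  35–39: 5 × 0.042 × 0.9274 = 0.19475
  40–44: 5 × 0.016 × 0.9082 = 0.07266
Sum = 0.98966
NRR = 0.48780 × 0.98966 = 0.48276
With NRR below 1 the population is below replacement fertility.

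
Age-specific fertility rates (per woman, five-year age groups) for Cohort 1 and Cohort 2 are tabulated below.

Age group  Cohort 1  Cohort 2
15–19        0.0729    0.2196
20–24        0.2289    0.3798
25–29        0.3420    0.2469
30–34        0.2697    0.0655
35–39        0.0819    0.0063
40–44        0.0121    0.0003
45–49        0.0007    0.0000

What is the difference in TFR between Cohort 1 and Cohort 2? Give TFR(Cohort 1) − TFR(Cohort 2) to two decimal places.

0.45

Cohort 1:
  Sum of ASFRs = 0.0729 + 0.2289 + 0.3420 + 0.2697 + 0.0819 + 0.0121 + 0.0007 = 1.0082
  TFR = 5 × 1.0082 = 5.041
Cohort 2:
  Sum of ASFRs = 0.2196 + 0.3798 + 0.2469 + 0.0655 + 0.0063 + 0.0003 + 0.0000 = 0.9184
  TFR = 5 × 0.9184 = 4.592
Difference = 5.041 − 4.592 = 0.449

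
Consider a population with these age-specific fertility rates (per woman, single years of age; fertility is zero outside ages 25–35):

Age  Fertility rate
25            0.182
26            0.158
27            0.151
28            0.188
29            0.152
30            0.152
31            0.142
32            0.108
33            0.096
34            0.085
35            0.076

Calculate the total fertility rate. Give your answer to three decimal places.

Sum of ASFRs = 0.182 + 0.158 + 0.151 + 0.188 + 0.152 + 0.152 + 0.142 + 0.108 + 0.096 + 0.085 + 0.076 = 1.490
TFR = 1.49

1.490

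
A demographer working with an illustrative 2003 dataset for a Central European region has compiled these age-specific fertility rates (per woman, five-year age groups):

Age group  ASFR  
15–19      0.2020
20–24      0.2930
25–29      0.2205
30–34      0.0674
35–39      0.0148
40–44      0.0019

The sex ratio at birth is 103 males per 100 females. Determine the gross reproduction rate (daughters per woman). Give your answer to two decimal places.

1.97

Proportion female at birth = 100 / (100 + 103) = 0.49261.
Sum of ASFRs = 0.2020 + 0.2930 + 0.2205 + 0.0674 + 0.0148 + 0.0019 = 0.7996
TFR = 5 × 0.7996 = 3.998
GRR = 0.49261 × 3.998 = 1.96945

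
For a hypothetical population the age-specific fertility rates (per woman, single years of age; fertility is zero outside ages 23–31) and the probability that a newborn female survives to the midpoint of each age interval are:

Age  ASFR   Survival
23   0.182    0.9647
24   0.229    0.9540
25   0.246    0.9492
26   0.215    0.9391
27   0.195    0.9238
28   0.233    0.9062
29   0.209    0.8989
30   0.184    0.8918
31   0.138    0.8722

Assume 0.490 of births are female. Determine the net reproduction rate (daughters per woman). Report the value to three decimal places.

Proportion female at birth = 0.490.
Survival-weighted fertility by age (1·fₓ·Sₓ):
  23: 1 × 0.182 × 0.9647 = 0.17558
  24: 1 × 0.229 × 0.9540 = 0.21847
  25: 1 × 0.246 × 0.9492 = 0.23350
  26: 1 × 0.215 × 0.9391 = 0.20191
  27: 1 × 0.195 × 0.9238 = 0.18014
  28: 1 × 0.233 × 0.9062 = 0.21114
  29: 1 × 0.209 × 0.8989 = 0.18787
  30: 1 × 0.184 × 0.8918 = 0.16409
  31: 1 × 0.138 × 0.8722 = 0.12036
Sum = 1.69306
NRR = 0.490 × 1.69306 = 0.82960
NRR < 1, so the cohort does not fully replace itself.

0.830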